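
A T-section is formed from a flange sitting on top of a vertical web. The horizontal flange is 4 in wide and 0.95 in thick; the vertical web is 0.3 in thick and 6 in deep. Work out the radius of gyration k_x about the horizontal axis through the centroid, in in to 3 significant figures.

k_x ≈ 1.91 in

Break the section into simple shapes (no overlaps), measuring from the bottom-left corner of the bounding box.
Flange: 4 × 0.95, A = 3.8 in², y = 6.475 in, Ī = 0.28579 in⁴.
Web: 0.3 × 6, A = 1.8 in², y = 3 in, Ī = 5.4 in⁴.
Centroid: ȳ = ΣA·y / ΣA = 5.358 in.
Transfer each piece to the horizontal axis through the centroid using Ī + A·d² with d = y − 5.358:
  flange: d = 1.117 in → contributes +5.0267 in⁴
  web: d = -2.358 in → contributes +15.409 in⁴
Total I = 20.435 in⁴.
Radius of gyration: k = √(I/A) = √(20.435 / 5.6) = 1.9103 in.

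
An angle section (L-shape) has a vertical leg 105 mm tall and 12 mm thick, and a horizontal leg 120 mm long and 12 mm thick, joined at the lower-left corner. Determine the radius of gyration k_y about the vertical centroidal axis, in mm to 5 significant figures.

Treat the section as a set of non-overlapping primitives; coordinates are from the bounding-box lower-left.
Vertical leg: 12 × 105, A = 1 260 mm², x = 6 mm, Ī = 15 120 mm⁴.
Horizontal leg (remainder): 108 × 12, A = 1 296 mm², x = 66 mm, Ī = 1 259 712 mm⁴.
Centroid: x̄ = ΣA·x / ΣA = 36.42254 mm.
Transfer each piece to the vertical centroidal axis using Ī + A·d² with d = x − 36.42254:
  vertical leg: d = -30.42254 mm → contributes +1 181 289 mm⁴
  horizontal leg (remainder): d = 29.57746 mm → contributes +2 393 487 mm⁴
Total I = 3 574 776 mm⁴.
Radius of gyration: k = √(I/A) = √(3 574 776 / 2 556) = 37.39762 mm.

k_y ≈ 37.398 mm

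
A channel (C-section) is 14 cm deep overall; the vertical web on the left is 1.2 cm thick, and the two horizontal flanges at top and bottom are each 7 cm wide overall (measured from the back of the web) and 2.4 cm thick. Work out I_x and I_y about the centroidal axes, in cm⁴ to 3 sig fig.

Split into non-overlapping primitives; take the origin at the lower-left of the bounding box.
Web: 1.2 × 14, A = 16.8 cm², y = 7 cm, Ī = 274.4 cm⁴.
Top flange (beyond web): 5.8 × 2.4, A = 13.92 cm², y = 12.8 cm, Ī = 6.6816 cm⁴.
Bottom flange (beyond web): 5.8 × 2.4, A = 13.92 cm², y = 1.2 cm, Ī = 6.6816 cm⁴.
By symmetry the centroid is at mid-height, ȳ = 7 cm.
Transfer each piece to the centroidal x-axis using Ī + A·d² with d = y − 7:
  web: d = 0 cm → contributes +274.4 cm⁴
  top flange (beyond web): d = 5.8 cm → contributes +474.95 cm⁴
  bottom flange (beyond web): d = -5.8 cm → contributes +474.95 cm⁴
Total I = 1224.3 cm⁴.
For the y-axis: x̄ = 2.7828 cm.
Repeating about the centroidal y-axis gives I_y = 208.41 cm⁴.

I_x ≈ 1220 cm⁴, I_y ≈ 208 cm⁴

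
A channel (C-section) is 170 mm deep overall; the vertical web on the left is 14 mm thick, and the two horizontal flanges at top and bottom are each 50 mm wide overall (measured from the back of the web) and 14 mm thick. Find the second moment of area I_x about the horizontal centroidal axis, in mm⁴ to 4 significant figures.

I_x ≈ 1.188 × 10⁷ mm⁴

Treat the section as a set of non-overlapping primitives; coordinates are from the bounding-box lower-left.
Web: 14 × 170, A = 2 380 mm², y = 85 mm, Ī = 5 731 833 mm⁴.
Top flange (beyond web): 36 × 14, A = 504 mm², y = 163 mm, Ī = 8 232 mm⁴.
Bottom flange (beyond web): 36 × 14, A = 504 mm², y = 7 mm, Ī = 8 232 mm⁴.
By symmetry the centroid is at mid-height, ȳ = 85 mm.
Transfer each piece to the horizontal centroidal axis using Ī + A·d² with d = y − 85:
  web: d = 0 mm → contributes +5 731 833 mm⁴
  top flange (beyond web): d = 78 mm → contributes +3 074 568 mm⁴
  bottom flange (beyond web): d = -78 mm → contributes +3 074 568 mm⁴
Total I = 11 880 969 mm⁴.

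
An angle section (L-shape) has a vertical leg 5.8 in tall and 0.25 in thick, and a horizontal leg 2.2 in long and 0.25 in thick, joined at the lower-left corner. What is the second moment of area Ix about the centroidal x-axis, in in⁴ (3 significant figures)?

Ix ≈ 6.88 in⁴

Decompose the section into non-overlapping parts with the origin at the bottom-left of its bounding rectangle.
Vertical leg: 0.25 × 5.8, A = 1.45 in², y = 2.9 in, Ī = 4.0648 in⁴.
Horizontal leg (remainder): 1.95 × 0.25, A = 0.4875 in², y = 0.125 in, Ī = 0.0025391 in⁴.
Centroid: ȳ = ΣA·y / ΣA = 2.2018 in.
Transfer each piece to the centroidal x-axis using Ī + A·d² with d = y − 2.2018:
  vertical leg: d = 0.69823 in → contributes +4.7717 in⁴
  horizontal leg (remainder): d = -2.0768 in → contributes +2.1051 in⁴
Total I = 6.8769 in⁴.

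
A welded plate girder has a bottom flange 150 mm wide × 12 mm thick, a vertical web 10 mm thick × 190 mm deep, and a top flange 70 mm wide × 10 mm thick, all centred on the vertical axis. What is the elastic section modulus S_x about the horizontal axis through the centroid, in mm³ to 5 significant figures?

S_x ≈ 2.1674 × 10⁵ mm³

Split into non-overlapping primitives; take the origin at the lower-left of the bounding box.
Bottom plate: 150 × 12, A = 1 800 mm², y = 6 mm, Ī = 21 600 mm⁴.
Web plate: 10 × 190, A = 1 900 mm², y = 107 mm, Ī = 5 715 833 mm⁴.
Top plate: 70 × 10, A = 700 mm², y = 207 mm, Ī = 5833.333 mm⁴.
Centroid: ȳ = ΣA·y / ΣA = 81.59091 mm.
Transfer each piece to the horizontal axis through the centroid using Ī + A·d² with d = y − 81.59091:
  bottom plate: d = -75.59091 mm → contributes +10 306 774 mm⁴
  web plate: d = 25.40909 mm → contributes +6 942 515 mm⁴
  top plate: d = 125.4091 mm → contributes +11 015 041 mm⁴
Total I = 28 264 330 mm⁴.
Extreme fibre distance c = 130.4091 mm; S = I/c = 216735.9 mm³.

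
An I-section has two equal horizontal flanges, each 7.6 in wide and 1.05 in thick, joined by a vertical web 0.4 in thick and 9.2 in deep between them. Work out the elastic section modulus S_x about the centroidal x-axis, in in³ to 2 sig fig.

Treat the section as a set of non-overlapping primitives; coordinates are from the bounding-box lower-left.
Bottom flange: 7.6 × 1.05, A = 7.98 in², y = 0.525 in, Ī = 0.7332 in⁴.
Web: 0.4 × 9.2, A = 3.68 in², y = 5.65 in, Ī = 25.96 in⁴.
Top flange: 7.6 × 1.05, A = 7.98 in², y = 10.78 in, Ī = 0.7332 in⁴.
By symmetry the centroid is at mid-height, ȳ = 5.65 in.
Transfer each piece to the centroidal x-axis using Ī + A·d² with d = y − 5.65:
  bottom flange: d = -5.125 in → contributes +210.3 in⁴
  web: d = 0 in → contributes +25.96 in⁴
  top flange: d = 5.125 in → contributes +210.3 in⁴
Total I = 446.6 in⁴.
Extreme fibre distance c = 5.65 in; S = I/c = 79.05 in³.

S_x ≈ 79 in³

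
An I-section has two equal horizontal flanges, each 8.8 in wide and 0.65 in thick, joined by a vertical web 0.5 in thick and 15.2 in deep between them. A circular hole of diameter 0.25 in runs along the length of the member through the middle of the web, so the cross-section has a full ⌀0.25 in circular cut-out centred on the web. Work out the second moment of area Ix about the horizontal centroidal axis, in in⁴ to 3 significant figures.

Ix ≈ 865 in⁴

Break the section into simple shapes (no overlaps), measuring from the bottom-left corner of the bounding box.
Bottom flange: 8.8 × 0.65, A = 5.72 in², y = 0.325 in, Ī = 0.20139 in⁴.
Web: 0.5 × 15.2, A = 7.6 in², y = 8.25 in, Ī = 146.33 in⁴.
Top flange: 8.8 × 0.65, A = 5.72 in², y = 16.175 in, Ī = 0.20139 in⁴.
Hole (subtracted): ⌀0.25, A = 0.049087 in², y = 8.25 in, Ī = 0.00019175 in⁴.
By symmetry the centroid is at mid-height, ȳ = 8.25 in.
Transfer each piece to the horizontal centroidal axis using Ī + A·d² with d = y − 8.25:
  bottom flange: d = -7.925 in → contributes +359.45 in⁴
  web: d = 0 in → contributes +146.33 in⁴
  top flange: d = 7.925 in → contributes +359.45 in⁴
  hole: d = 0 in → contributes −0.00019175 in⁴
Total I = 865.22 in⁴.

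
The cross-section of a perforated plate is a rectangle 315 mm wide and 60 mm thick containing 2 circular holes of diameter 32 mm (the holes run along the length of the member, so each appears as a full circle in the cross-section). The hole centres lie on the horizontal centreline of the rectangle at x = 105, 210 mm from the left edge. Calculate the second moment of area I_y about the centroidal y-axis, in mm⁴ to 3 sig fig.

I_y ≈ 1.52 × 10⁸ mm⁴

Break the section into simple shapes (no overlaps), measuring from the bottom-left corner of the bounding box.
Plate: 315 × 60, A = 18 900 mm², x = 157.5 mm, Ī = 156 279 375 mm⁴.
Hole 1 (subtracted): ⌀32, A = 804.25 mm², x = 105 mm, Ī = 51 472 mm⁴.
Hole 2 (subtracted): ⌀32, A = 804.25 mm², x = 210 mm, Ī = 51 472 mm⁴.
By symmetry the centroid is at mid-width, x̄ = 157.5 mm.
Transfer each piece to the centroidal y-axis using Ī + A·d² with d = x − 157.5:
  plate: d = 0 mm → contributes +156 279 375 mm⁴
  hole 1: d = -52.5 mm → contributes −2 268 180 mm⁴
  hole 2: d = 52.5 mm → contributes −2 268 180 mm⁴
Total I = 151 743 016 mm⁴.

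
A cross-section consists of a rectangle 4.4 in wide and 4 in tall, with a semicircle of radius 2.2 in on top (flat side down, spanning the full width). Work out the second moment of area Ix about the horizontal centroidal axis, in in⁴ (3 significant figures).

Ix ≈ 71.7 in⁴

Break the section into simple shapes (no overlaps), measuring from the bottom-left corner of the bounding box.
Rectangular body: 4.4 × 4, A = 17.6 in², y = 2 in, Ī = 23.467 in⁴.
Semicircular cap: semicircle r = 2.2, A = 7.6027 in², y = 4.9337 in, Ī = 2.5711 in⁴.
Centroid: ȳ = ΣA·y / ΣA = 2.885 in.
Transfer each piece to the horizontal centroidal axis using Ī + A·d² with d = y − 2.885:
  rectangular body: d = -0.88499 in → contributes +37.251 in⁴
  semicircular cap: d = 2.0487 in → contributes +34.482 in⁴
Total I = 71.732 in⁴.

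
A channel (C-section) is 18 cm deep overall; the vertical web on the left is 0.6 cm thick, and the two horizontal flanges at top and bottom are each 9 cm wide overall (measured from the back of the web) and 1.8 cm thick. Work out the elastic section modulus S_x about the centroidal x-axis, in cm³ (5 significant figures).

Decompose the section into non-overlapping parts with the origin at the bottom-left of its bounding rectangle.
Web: 0.6 × 18, A = 10.8 cm², y = 9 cm, Ī = 291.6 cm⁴.
Top flange (beyond web): 8.4 × 1.8, A = 15.12 cm², y = 17.1 cm, Ī = 4.0824 cm⁴.
Bottom flange (beyond web): 8.4 × 1.8, A = 15.12 cm², y = 0.9 cm, Ī = 4.0824 cm⁴.
By symmetry the centroid is at mid-height, ȳ = 9 cm.
Transfer each piece to the centroidal x-axis using Ī + A·d² with d = y − 9:
  web: d = 0 cm → contributes +291.6 cm⁴
  top flange (beyond web): d = 8.1 cm → contributes +996.1056 cm⁴
  bottom flange (beyond web): d = -8.1 cm → contributes +996.1056 cm⁴
Total I = 2283.811 cm⁴.
Extreme fibre distance c = 9 cm; S = I/c = 253.7568 cm³.

S_x ≈ 253.76 cm³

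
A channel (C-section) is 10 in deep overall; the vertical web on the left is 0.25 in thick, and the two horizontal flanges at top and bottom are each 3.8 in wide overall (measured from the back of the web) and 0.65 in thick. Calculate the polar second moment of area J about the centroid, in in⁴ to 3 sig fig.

Treat the section as a set of non-overlapping primitives; coordinates are from the bounding-box lower-left.
Web: 0.25 × 10, A = 2.5 in², y = 5 in, Ī = 20.833 in⁴.
Top flange (beyond web): 3.55 × 0.65, A = 2.3075 in², y = 9.675 in, Ī = 0.081243 in⁴.
Bottom flange (beyond web): 3.55 × 0.65, A = 2.3075 in², y = 0.325 in, Ī = 0.081243 in⁴.
By symmetry the centroid is at mid-height, ȳ = 5 in.
Transfer each piece to the centroidal x-axis using Ī + A·d² with d = y − 5:
  web: d = 0 in → contributes +20.833 in⁴
  top flange (beyond web): d = 4.675 in → contributes +50.513 in⁴
  bottom flange (beyond web): d = -4.675 in → contributes +50.513 in⁴
Total I = 121.86 in⁴.
For the y-axis: x̄ = 1.3574 in.
Repeating about the centroidal y-axis gives I_y = 10.714 in⁴.
Polar second moment: J = I_x + I_y = 132.57 in⁴.

J ≈ 133 in⁴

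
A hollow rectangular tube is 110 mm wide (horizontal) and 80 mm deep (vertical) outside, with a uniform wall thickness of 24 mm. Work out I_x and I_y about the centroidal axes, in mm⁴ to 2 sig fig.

Break the section into simple shapes (no overlaps), measuring from the bottom-left corner of the bounding box.
Outer rectangle: 110 × 80, A = 8 800 mm², y = 40 mm, Ī = 4 693 333 mm⁴.
Inner void (subtracted): 62 × 32, A = 1 984 mm², y = 40 mm, Ī = 169 301 mm⁴.
By symmetry the centroid is at mid-height, ȳ = 40 mm.
All pieces are centred on the centroidal x-axis, so I = ΣĪ (holes subtracted) = 4 524 032 mm⁴.
Repeating about the centroidal y-axis gives I_y = 8 237 792 mm⁴.

I_x ≈ 4.5 × 10⁶ mm⁴, I_y ≈ 8.2 × 10⁶ mm⁴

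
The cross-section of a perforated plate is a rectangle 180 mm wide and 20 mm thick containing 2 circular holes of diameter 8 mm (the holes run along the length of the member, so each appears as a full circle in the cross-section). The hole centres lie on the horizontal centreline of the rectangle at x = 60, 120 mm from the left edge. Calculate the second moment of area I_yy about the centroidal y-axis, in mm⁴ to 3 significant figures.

Split into non-overlapping primitives; take the origin at the lower-left of the bounding box.
Plate: 180 × 20, A = 3 600 mm², x = 90 mm, Ī = 9 720 000 mm⁴.
Hole 1 (subtracted): ⌀8, A = 50.265 mm², x = 60 mm, Ī = 201.06 mm⁴.
Hole 2 (subtracted): ⌀8, A = 50.265 mm², x = 120 mm, Ī = 201.06 mm⁴.
By symmetry the centroid is at mid-width, x̄ = 90 mm.
Transfer each piece to the centroidal y-axis using Ī + A·d² with d = x − 90:
  plate: d = 0 mm → contributes +9 720 000 mm⁴
  hole 1: d = -30 mm → contributes −45 440 mm⁴
  hole 2: d = 30 mm → contributes −45 440 mm⁴
Total I = 9 629 120 mm⁴.

I_yy ≈ 9.63 × 10⁶ mm⁴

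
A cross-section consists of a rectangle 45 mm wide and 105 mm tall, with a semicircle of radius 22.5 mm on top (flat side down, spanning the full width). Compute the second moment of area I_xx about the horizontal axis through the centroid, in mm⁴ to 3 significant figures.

I_xx ≈ 6.99 × 10⁶ mm⁴

Split into non-overlapping primitives; take the origin at the lower-left of the bounding box.
Rectangular body: 45 × 105, A = 4 725 mm², y = 52.5 mm, Ī = 4 341 094 mm⁴.
Semicircular cap: semicircle r = 22.5, A = 795.22 mm², y = 114.55 mm, Ī = 28 130 mm⁴.
Centroid: ȳ = ΣA·y / ΣA = 61.439 mm.
Transfer each piece to the horizontal axis through the centroid using Ī + A·d² with d = y − 61.439:
  rectangular body: d = -8.9385 mm → contributes +4 718 608 mm⁴
  semicircular cap: d = 53.111 mm → contributes +2 271 237 mm⁴
Total I = 6 989 845 mm⁴.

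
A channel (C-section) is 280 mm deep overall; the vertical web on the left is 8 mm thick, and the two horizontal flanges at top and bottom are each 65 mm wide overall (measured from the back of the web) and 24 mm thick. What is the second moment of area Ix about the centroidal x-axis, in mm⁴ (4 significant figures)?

Ix ≈ 5.959 × 10⁷ mm⁴

Split into non-overlapping primitives; take the origin at the lower-left of the bounding box.
Web: 8 × 280, A = 2 240 mm², y = 140 mm, Ī = 14 634 667 mm⁴.
Top flange (beyond web): 57 × 24, A = 1 368 mm², y = 268 mm, Ī = 65 664 mm⁴.
Bottom flange (beyond web): 57 × 24, A = 1 368 mm², y = 12 mm, Ī = 65 664 mm⁴.
By symmetry the centroid is at mid-height, ȳ = 140 mm.
Transfer each piece to the centroidal x-axis using Ī + A·d² with d = y − 140:
  web: d = 0 mm → contributes +14 634 667 mm⁴
  top flange (beyond web): d = 128 mm → contributes +22 478 976 mm⁴
  bottom flange (beyond web): d = -128 mm → contributes +22 478 976 mm⁴
Total I = 59 592 619 mm⁴.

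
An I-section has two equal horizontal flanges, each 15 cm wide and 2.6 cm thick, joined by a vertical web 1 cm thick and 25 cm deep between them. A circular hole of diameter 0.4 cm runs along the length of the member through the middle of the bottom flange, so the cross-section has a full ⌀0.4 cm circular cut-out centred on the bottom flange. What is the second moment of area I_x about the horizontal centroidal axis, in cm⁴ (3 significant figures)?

I_x ≈ 1.62 × 10⁴ cm⁴

Split into non-overlapping primitives; take the origin at the lower-left of the bounding box.
Bottom flange: 15 × 2.6, A = 39 cm², y = 1.3 cm, Ī = 21.97 cm⁴.
Web: 1 × 25, A = 25 cm², y = 15.1 cm, Ī = 1302.1 cm⁴.
Top flange: 15 × 2.6, A = 39 cm², y = 28.9 cm, Ī = 21.97 cm⁴.
Hole (subtracted): ⌀0.4, A = 0.12566 cm², y = 1.3 cm, Ī = 0.0012566 cm⁴.
Centroid: ȳ = ΣA·y / ΣA = 15.117 cm.
Transfer each piece to the horizontal centroidal axis using Ī + A·d² with d = y − 15.117:
  bottom flange: d = -13.817 cm → contributes +7467.3 cm⁴
  web: d = -0.016857 cm → contributes +1302.1 cm⁴
  top flange: d = 13.783 cm → contributes +7 431 cm⁴
  hole: d = -13.817 cm → contributes −23.991 cm⁴
Total I = 16 176 cm⁴.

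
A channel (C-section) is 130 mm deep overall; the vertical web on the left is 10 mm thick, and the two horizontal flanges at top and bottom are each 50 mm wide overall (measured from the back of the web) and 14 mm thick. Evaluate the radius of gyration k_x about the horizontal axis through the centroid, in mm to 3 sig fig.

Decompose the section into non-overlapping parts with the origin at the bottom-left of its bounding rectangle.
Web: 10 × 130, A = 1 300 mm², y = 65 mm, Ī = 1 830 833 mm⁴.
Top flange (beyond web): 40 × 14, A = 560 mm², y = 123 mm, Ī = 9146.7 mm⁴.
Bottom flange (beyond web): 40 × 14, A = 560 mm², y = 7 mm, Ī = 9146.7 mm⁴.
By symmetry the centroid is at mid-height, ȳ = 65 mm.
Transfer each piece to the horizontal axis through the centroid using Ī + A·d² with d = y − 65:
  web: d = 0 mm → contributes +1 830 833 mm⁴
  top flange (beyond web): d = 58 mm → contributes +1 892 987 mm⁴
  bottom flange (beyond web): d = -58 mm → contributes +1 892 987 mm⁴
Total I = 5 616 807 mm⁴.
Radius of gyration: k = √(I/A) = √(5 616 807 / 2 420) = 48.177 mm.

k_x ≈ 48.2 mm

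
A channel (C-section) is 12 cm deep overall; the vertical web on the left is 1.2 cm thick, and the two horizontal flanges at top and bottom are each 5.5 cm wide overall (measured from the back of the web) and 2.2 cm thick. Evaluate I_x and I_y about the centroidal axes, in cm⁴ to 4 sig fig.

Treat the section as a set of non-overlapping primitives; coordinates are from the bounding-box lower-left.
Web: 1.2 × 12, A = 14.4 cm², y = 6 cm, Ī = 172.8 cm⁴.
Top flange (beyond web): 4.3 × 2.2, A = 9.46 cm², y = 10.9 cm, Ī = 3.81553 cm⁴.
Bottom flange (beyond web): 4.3 × 2.2, A = 9.46 cm², y = 1.1 cm, Ī = 3.81553 cm⁴.
By symmetry the centroid is at mid-height, ȳ = 6 cm.
Transfer each piece to the centroidal x-axis using Ī + A·d² with d = y − 6:
  web: d = 0 cm → contributes +172.8 cm⁴
  top flange (beyond web): d = 4.9 cm → contributes +230.95 cm⁴
  bottom flange (beyond web): d = -4.9 cm → contributes +230.95 cm⁴
Total I = 634.7 cm⁴.
For the y-axis: x̄ = 2.16152 cm.
Repeating about the centroidal y-axis gives I_y = 92.7169 cm⁴.

I_x ≈ 634.7 cm⁴, I_y ≈ 92.72 cm⁴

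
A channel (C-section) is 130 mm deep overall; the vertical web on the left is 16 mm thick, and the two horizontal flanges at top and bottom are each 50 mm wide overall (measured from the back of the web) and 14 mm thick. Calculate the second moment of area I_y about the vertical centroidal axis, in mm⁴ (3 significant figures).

I_y ≈ 5.44 × 10⁵ mm⁴

Treat the section as a set of non-overlapping primitives; coordinates are from the bounding-box lower-left.
Web: 16 × 130, A = 2 080 mm², x = 8 mm, Ī = 44 373 mm⁴.
Top flange (beyond web): 34 × 14, A = 476 mm², x = 33 mm, Ī = 45 855 mm⁴.
Bottom flange (beyond web): 34 × 14, A = 476 mm², x = 33 mm, Ī = 45 855 mm⁴.
Centroid: x̄ = ΣA·x / ΣA = 15.85 mm.
Transfer each piece to the vertical centroidal axis using Ī + A·d² with d = x − 15.85:
  web: d = -7.8496 mm → contributes +172 535 mm⁴
  top flange (beyond web): d = 17.15 mm → contributes +185 863 mm⁴
  bottom flange (beyond web): d = 17.15 mm → contributes +185 863 mm⁴
Total I = 544 262 mm⁴.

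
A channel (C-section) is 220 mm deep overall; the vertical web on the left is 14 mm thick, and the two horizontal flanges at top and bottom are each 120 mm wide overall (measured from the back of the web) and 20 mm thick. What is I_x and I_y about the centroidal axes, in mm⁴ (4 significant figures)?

I_x ≈ 5.496 × 10⁷ mm⁴, I_y ≈ 1.044 × 10⁷ mm⁴

Break the section into simple shapes (no overlaps), measuring from the bottom-left corner of the bounding box.
Web: 14 × 220, A = 3 080 mm², y = 110 mm, Ī = 12 422 667 mm⁴.
Top flange (beyond web): 106 × 20, A = 2 120 mm², y = 210 mm, Ī = 70666.7 mm⁴.
Bottom flange (beyond web): 106 × 20, A = 2 120 mm², y = 10 mm, Ī = 70666.7 mm⁴.
By symmetry the centroid is at mid-height, ȳ = 110 mm.
Transfer each piece to the centroidal x-axis using Ī + A·d² with d = y − 110:
  web: d = 0 mm → contributes +12 422 667 mm⁴
  top flange (beyond web): d = 100 mm → contributes +21 270 667 mm⁴
  bottom flange (beyond web): d = -100 mm → contributes +21 270 667 mm⁴
Total I = 54 964 000 mm⁴.
For the y-axis: x̄ = 41.7541 mm.
Repeating about the centroidal y-axis gives I_y = 10 442 917 mm⁴.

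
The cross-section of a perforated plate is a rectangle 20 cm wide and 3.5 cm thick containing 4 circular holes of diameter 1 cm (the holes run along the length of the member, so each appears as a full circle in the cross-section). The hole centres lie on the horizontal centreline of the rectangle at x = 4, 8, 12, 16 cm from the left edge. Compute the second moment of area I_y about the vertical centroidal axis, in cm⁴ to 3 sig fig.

I_y ≈ 2270 cm⁴

Split into non-overlapping primitives; take the origin at the lower-left of the bounding box.
Plate: 20 × 3.5, A = 70 cm², x = 10 cm, Ī = 2333.3 cm⁴.
Hole 1 (subtracted): ⌀1, A = 0.7854 cm², x = 4 cm, Ī = 0.049087 cm⁴.
Hole 2 (subtracted): ⌀1, A = 0.7854 cm², x = 8 cm, Ī = 0.049087 cm⁴.
Hole 3 (subtracted): ⌀1, A = 0.7854 cm², x = 12 cm, Ī = 0.049087 cm⁴.
Hole 4 (subtracted): ⌀1, A = 0.7854 cm², x = 16 cm, Ī = 0.049087 cm⁴.
By symmetry the centroid is at mid-width, x̄ = 10 cm.
Transfer each piece to the vertical centroidal axis using Ī + A·d² with d = x − 10:
  plate: d = 0 cm → contributes +2333.3 cm⁴
  hole 1: d = -6 cm → contributes −28.323 cm⁴
  hole 2: d = -2 cm → contributes −3.1907 cm⁴
  hole 3: d = 2 cm → contributes −3.1907 cm⁴
  hole 4: d = 6 cm → contributes −28.323 cm⁴
Total I = 2270.3 cm⁴.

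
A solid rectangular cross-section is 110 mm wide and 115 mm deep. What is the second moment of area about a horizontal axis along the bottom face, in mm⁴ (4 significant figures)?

The section: 110 × 115, A = 12 650 mm², y = 57.5 mm, Ī = 13 941 354 mm⁴.
Transfer it to the base of the section using Ī + A·d² with d = y − 0:
  the section: d = 57.5 mm → contributes +55 765 417 mm⁴
Total I = 55 765 417 mm⁴.

I_base ≈ 5.577 × 10⁷ mm⁴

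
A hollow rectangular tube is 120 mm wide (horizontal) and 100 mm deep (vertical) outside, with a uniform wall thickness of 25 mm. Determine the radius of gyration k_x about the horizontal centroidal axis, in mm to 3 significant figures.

k_x ≈ 33.0 mm

Decompose the section into non-overlapping parts with the origin at the bottom-left of its bounding rectangle.
Outer rectangle: 120 × 100, A = 12 000 mm², y = 50 mm, Ī = 10 000 000 mm⁴.
Inner void (subtracted): 70 × 50, A = 3 500 mm², y = 50 mm, Ī = 729 167 mm⁴.
By symmetry the centroid is at mid-height, ȳ = 50 mm.
All pieces are centred on the horizontal centroidal axis, so I = ΣĪ (holes subtracted) = 9 270 833 mm⁴.
Radius of gyration: k = √(I/A) = √(9 270 833 / 8 500) = 33.026 mm.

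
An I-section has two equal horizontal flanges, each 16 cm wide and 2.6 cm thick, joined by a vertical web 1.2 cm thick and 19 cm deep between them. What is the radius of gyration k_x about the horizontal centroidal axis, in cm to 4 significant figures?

k_x ≈ 9.923 cm

Treat the section as a set of non-overlapping primitives; coordinates are from the bounding-box lower-left.
Bottom flange: 16 × 2.6, A = 41.6 cm², y = 1.3 cm, Ī = 23.4347 cm⁴.
Web: 1.2 × 19, A = 22.8 cm², y = 12.1 cm, Ī = 685.9 cm⁴.
Top flange: 16 × 2.6, A = 41.6 cm², y = 22.9 cm, Ī = 23.4347 cm⁴.
By symmetry the centroid is at mid-height, ȳ = 12.1 cm.
Transfer each piece to the horizontal centroidal axis using Ī + A·d² with d = y − 12.1:
  bottom flange: d = -10.8 cm → contributes +4875.66 cm⁴
  web: d = 0 cm → contributes +685.9 cm⁴
  top flange: d = 10.8 cm → contributes +4875.66 cm⁴
Total I = 10437.2 cm⁴.
Radius of gyration: k = √(I/A) = √(10437.2 / 106) = 9.92292 cm.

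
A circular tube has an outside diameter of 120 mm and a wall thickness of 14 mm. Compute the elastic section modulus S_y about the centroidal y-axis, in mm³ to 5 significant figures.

S_y ≈ 1.1104 × 10⁵ mm³

Decompose the section into non-overlapping parts with the origin at the bottom-left of its bounding rectangle.
Outer circle: ⌀120, A = 11309.73 mm², x = 60 mm, Ī = 10 178 760 mm⁴.
Bore (subtracted): ⌀92, A = 6647.61 mm², x = 60 mm, Ī = 3 516 586 mm⁴.
By symmetry the centroid is at mid-width, x̄ = 60 mm.
All pieces are centred on the centroidal y-axis, so I = ΣĪ (holes subtracted) = 6 662 174 mm⁴.
Extreme fibre distance c = 60 mm; S = I/c = 111036.2 mm³.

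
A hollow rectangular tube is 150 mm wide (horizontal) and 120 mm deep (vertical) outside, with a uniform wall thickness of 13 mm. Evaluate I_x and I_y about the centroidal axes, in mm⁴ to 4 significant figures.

Break the section into simple shapes (no overlaps), measuring from the bottom-left corner of the bounding box.
Outer rectangle: 150 × 120, A = 18 000 mm², y = 60 mm, Ī = 21 600 000 mm⁴.
Inner void (subtracted): 124 × 94, A = 11 656 mm², y = 60 mm, Ī = 8 582 701 mm⁴.
By symmetry the centroid is at mid-height, ȳ = 60 mm.
All pieces are centred on the centroidal x-axis, so I = ΣĪ (holes subtracted) = 13 017 299 mm⁴.
Repeating about the centroidal y-axis gives I_y = 18 814 779 mm⁴.

I_x ≈ 1.302 × 10⁷ mm⁴, I_y ≈ 1.881 × 10⁷ mm⁴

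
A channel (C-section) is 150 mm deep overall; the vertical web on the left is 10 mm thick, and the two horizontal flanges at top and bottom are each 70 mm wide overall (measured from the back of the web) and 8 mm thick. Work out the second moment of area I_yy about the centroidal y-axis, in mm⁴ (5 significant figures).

I_yy ≈ 1.0176 × 10⁶ mm⁴

Treat the section as a set of non-overlapping primitives; coordinates are from the bounding-box lower-left.
Web: 10 × 150, A = 1 500 mm², x = 5 mm, Ī = 12 500 mm⁴.
Top flange (beyond web): 60 × 8, A = 480 mm², x = 40 mm, Ī = 144 000 mm⁴.
Bottom flange (beyond web): 60 × 8, A = 480 mm², x = 40 mm, Ī = 144 000 mm⁴.
Centroid: x̄ = ΣA·x / ΣA = 18.65854 mm.
Transfer each piece to the centroidal y-axis using Ī + A·d² with d = x − 18.65854:
  web: d = -13.65854 mm → contributes +292333.4 mm⁴
  top flange (beyond web): d = 21.34146 mm → contributes +362619.9 mm⁴
  bottom flange (beyond web): d = 21.34146 mm → contributes +362619.9 mm⁴
Total I = 1 017 573 mm⁴.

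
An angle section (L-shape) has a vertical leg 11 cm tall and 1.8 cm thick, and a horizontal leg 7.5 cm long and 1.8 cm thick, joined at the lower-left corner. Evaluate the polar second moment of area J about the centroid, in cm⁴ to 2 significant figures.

J ≈ 470 cm⁴

Decompose the section into non-overlapping parts with the origin at the bottom-left of its bounding rectangle.
Vertical leg: 1.8 × 11, A = 19.8 cm², y = 5.5 cm, Ī = 199.7 cm⁴.
Horizontal leg (remainder): 5.7 × 1.8, A = 10.26 cm², y = 0.9 cm, Ī = 2.77 cm⁴.
Centroid: ȳ = ΣA·y / ΣA = 3.93 cm.
Transfer each piece to the centroidal x-axis using Ī + A·d² with d = y − 3.93:
  vertical leg: d = 1.57 cm → contributes +248.5 cm⁴
  horizontal leg (remainder): d = -3.03 cm → contributes +96.96 cm⁴
Total I = 345.4 cm⁴.
For the y-axis: x̄ = 2.18 cm.
Repeating about the centroidal y-axis gives I_y = 128.2 cm⁴.
Polar second moment: J = I_x + I_y = 473.6 cm⁴.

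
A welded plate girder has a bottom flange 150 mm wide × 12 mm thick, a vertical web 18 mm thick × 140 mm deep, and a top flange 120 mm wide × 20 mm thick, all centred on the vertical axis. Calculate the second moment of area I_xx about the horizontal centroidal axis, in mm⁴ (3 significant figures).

Decompose the section into non-overlapping parts with the origin at the bottom-left of its bounding rectangle.
Bottom plate: 150 × 12, A = 1 800 mm², y = 6 mm, Ī = 21 600 mm⁴.
Web plate: 18 × 140, A = 2 520 mm², y = 82 mm, Ī = 4 116 000 mm⁴.
Top plate: 120 × 20, A = 2 400 mm², y = 162 mm, Ī = 80 000 mm⁴.
Centroid: ȳ = ΣA·y / ΣA = 90.214 mm.
Transfer each piece to the horizontal centroidal axis using Ī + A·d² with d = y − 90.214:
  bottom plate: d = -84.214 mm → contributes +12 787 283 mm⁴
  web plate: d = -8.2143 mm → contributes +4 286 036 mm⁴
  top plate: d = 71.786 mm → contributes +12 447 653 mm⁴
Total I = 29 520 971 mm⁴.

I_xx ≈ 2.95 × 10⁷ mm⁴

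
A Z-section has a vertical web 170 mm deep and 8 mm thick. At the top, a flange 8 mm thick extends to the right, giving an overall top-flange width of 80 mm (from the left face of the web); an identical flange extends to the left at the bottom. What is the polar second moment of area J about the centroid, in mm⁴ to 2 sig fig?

Decompose the section into non-overlapping parts with the origin at the bottom-left of its bounding rectangle.
Web: 8 × 170, A = 1 360 mm², y = 85 mm, Ī = 3 275 333 mm⁴.
Top flange (beyond web): 72 × 8, A = 576 mm², y = 166 mm, Ī = 3 072 mm⁴.
Bottom flange (beyond web): 72 × 8, A = 576 mm², y = 4 mm, Ī = 3 072 mm⁴.
Centroid: ȳ = ΣA·y / ΣA = 85 mm.
Transfer each piece to the centroidal x-axis using Ī + A·d² with d = y − 85:
  web: d = 0 mm → contributes +3 275 333 mm⁴
  top flange (beyond web): d = 81 mm → contributes +3 782 208 mm⁴
  bottom flange (beyond web): d = -81 mm → contributes +3 782 208 mm⁴
Total I = 10 839 749 mm⁴.
For the y-axis: x̄ = 76 mm.
Repeating about the centroidal y-axis gives I_y = 2 348 117 mm⁴.
Polar second moment: J = I_x + I_y = 13 187 867 mm⁴.

J ≈ 1.3 × 10⁷ mm⁴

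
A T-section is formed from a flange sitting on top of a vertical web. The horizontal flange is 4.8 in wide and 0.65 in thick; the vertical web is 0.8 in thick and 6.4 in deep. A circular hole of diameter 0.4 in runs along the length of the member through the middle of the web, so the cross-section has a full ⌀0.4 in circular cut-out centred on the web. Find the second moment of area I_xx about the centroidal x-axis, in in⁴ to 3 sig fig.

I_xx ≈ 41.4 in⁴

Treat the section as a set of non-overlapping primitives; coordinates are from the bounding-box lower-left.
Flange: 4.8 × 0.65, A = 3.12 in², y = 6.725 in, Ī = 0.10985 in⁴.
Web: 0.8 × 6.4, A = 5.12 in², y = 3.2 in, Ī = 17.476 in⁴.
Hole (subtracted): ⌀0.4, A = 0.12566 in², y = 3.2 in, Ī = 0.0012566 in⁴.
Centroid: ȳ = ΣA·y / ΣA = 4.5554 in.
Transfer each piece to the centroidal x-axis using Ī + A·d² with d = y − 4.5554:
  flange: d = 2.1696 in → contributes +14.796 in⁴
  web: d = -1.3554 in → contributes +26.882 in⁴
  hole: d = -1.3554 in → contributes −0.23211 in⁴
Total I = 41.446 in⁴.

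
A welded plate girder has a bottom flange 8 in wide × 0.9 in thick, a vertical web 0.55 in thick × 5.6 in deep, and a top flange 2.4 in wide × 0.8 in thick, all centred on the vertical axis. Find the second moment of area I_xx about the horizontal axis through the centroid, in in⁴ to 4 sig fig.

I_xx ≈ 79.94 in⁴

Break the section into simple shapes (no overlaps), measuring from the bottom-left corner of the bounding box.
Bottom plate: 8 × 0.9, A = 7.2 in², y = 0.45 in, Ī = 0.486 in⁴.
Web plate: 0.55 × 5.6, A = 3.08 in², y = 3.7 in, Ī = 8.04907 in⁴.
Top plate: 2.4 × 0.8, A = 1.92 in², y = 6.9 in, Ī = 0.1024 in⁴.
Centroid: ȳ = ΣA·y / ΣA = 2.28557 in.
Transfer each piece to the horizontal axis through the centroid using Ī + A·d² with d = y − 2.28557:
  bottom plate: d = -1.83557 in → contributes +24.7452 in⁴
  web plate: d = 1.41443 in → contributes +14.2109 in⁴
  top plate: d = 4.61443 in → contributes +40.9848 in⁴
Total I = 79.9409 in⁴.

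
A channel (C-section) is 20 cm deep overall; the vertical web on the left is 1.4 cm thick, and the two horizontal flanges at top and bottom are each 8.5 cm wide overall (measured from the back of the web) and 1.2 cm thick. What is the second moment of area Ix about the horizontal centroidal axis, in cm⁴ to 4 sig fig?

Treat the section as a set of non-overlapping primitives; coordinates are from the bounding-box lower-left.
Web: 1.4 × 20, A = 28 cm², y = 10 cm, Ī = 933.333 cm⁴.
Top flange (beyond web): 7.1 × 1.2, A = 8.52 cm², y = 19.4 cm, Ī = 1.0224 cm⁴.
Bottom flange (beyond web): 7.1 × 1.2, A = 8.52 cm², y = 0.6 cm, Ī = 1.0224 cm⁴.
By symmetry the centroid is at mid-height, ȳ = 10 cm.
Transfer each piece to the horizontal centroidal axis using Ī + A·d² with d = y − 10:
  web: d = 0 cm → contributes +933.333 cm⁴
  top flange (beyond web): d = 9.4 cm → contributes +753.85 cm⁴
  bottom flange (beyond web): d = -9.4 cm → contributes +753.85 cm⁴
Total I = 2441.03 cm⁴.

Ix ≈ 2441 cm⁴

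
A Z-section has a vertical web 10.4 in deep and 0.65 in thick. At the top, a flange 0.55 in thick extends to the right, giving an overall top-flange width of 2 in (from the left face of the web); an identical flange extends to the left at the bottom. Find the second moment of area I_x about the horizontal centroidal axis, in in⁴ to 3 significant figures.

Decompose the section into non-overlapping parts with the origin at the bottom-left of its bounding rectangle.
Web: 0.65 × 10.4, A = 6.76 in², y = 5.2 in, Ī = 60.93 in⁴.
Top flange (beyond web): 1.35 × 0.55, A = 0.7425 in², y = 10.125 in, Ī = 0.018717 in⁴.
Bottom flange (beyond web): 1.35 × 0.55, A = 0.7425 in², y = 0.275 in, Ī = 0.018717 in⁴.
Centroid: ȳ = ΣA·y / ΣA = 5.2 in.
Transfer each piece to the horizontal centroidal axis using Ī + A·d² with d = y − 5.2:
  web: d = 0 in → contributes +60.93 in⁴
  top flange (beyond web): d = 4.925 in → contributes +18.029 in⁴
  bottom flange (beyond web): d = -4.925 in → contributes +18.029 in⁴
Total I = 96.987 in⁴.

I_x ≈ 97.0 in⁴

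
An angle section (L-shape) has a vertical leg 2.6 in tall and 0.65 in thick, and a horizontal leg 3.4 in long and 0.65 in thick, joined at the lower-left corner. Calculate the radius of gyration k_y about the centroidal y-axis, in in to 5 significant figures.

Break the section into simple shapes (no overlaps), measuring from the bottom-left corner of the bounding box.
Vertical leg: 0.65 × 2.6, A = 1.69 in², x = 0.325 in, Ī = 0.05950208 in⁴.
Horizontal leg (remainder): 2.75 × 0.65, A = 1.7875 in², x = 2.025 in, Ī = 1.126497 in⁴.
Centroid: x̄ = ΣA·x / ΣA = 1.198832 in.
Transfer each piece to the centroidal y-axis using Ī + A·d² with d = x − 1.198832:
  vertical leg: d = -0.8738318 in → contributes +1.349956 in⁴
  horizontal leg (remainder): d = 0.8261682 in → contributes +2.346563 in⁴
Total I = 3.696518 in⁴.
Radius of gyration: k = √(I/A) = √(3.696518 / 3.4775) = 1.03101 in.

k_y ≈ 1.0310 in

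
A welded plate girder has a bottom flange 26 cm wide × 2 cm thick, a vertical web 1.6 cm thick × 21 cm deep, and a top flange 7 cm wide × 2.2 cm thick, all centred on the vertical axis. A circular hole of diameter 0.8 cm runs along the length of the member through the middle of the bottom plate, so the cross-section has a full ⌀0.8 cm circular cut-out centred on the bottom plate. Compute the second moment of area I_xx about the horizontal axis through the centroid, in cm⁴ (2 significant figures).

I_xx ≈ 8400 cm⁴

Treat the section as a set of non-overlapping primitives; coordinates are from the bounding-box lower-left.
Bottom plate: 26 × 2, A = 52 cm², y = 1 cm, Ī = 17.33 cm⁴.
Web plate: 1.6 × 21, A = 33.6 cm², y = 12.5 cm, Ī = 1 235 cm⁴.
Top plate: 7 × 2.2, A = 15.4 cm², y = 24.1 cm, Ī = 6.211 cm⁴.
Hole (subtracted): ⌀0.8, A = 0.5027 cm², y = 1 cm, Ī = 0.02011 cm⁴.
Centroid: ȳ = ΣA·y / ΣA = 8.385 cm.
Transfer each piece to the horizontal axis through the centroid using Ī + A·d² with d = y − 8.385:
  bottom plate: d = -7.385 cm → contributes +2 853 cm⁴
  web plate: d = 4.115 cm → contributes +1 804 cm⁴
  top plate: d = 15.72 cm → contributes +3 810 cm⁴
  hole: d = -7.385 cm → contributes −27.43 cm⁴
Total I = 8 439 cm⁴.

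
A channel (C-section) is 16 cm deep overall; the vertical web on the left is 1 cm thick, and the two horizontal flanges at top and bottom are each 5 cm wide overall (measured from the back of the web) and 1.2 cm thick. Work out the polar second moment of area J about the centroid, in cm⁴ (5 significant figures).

J ≈ 919.81 cm⁴

Split into non-overlapping primitives; take the origin at the lower-left of the bounding box.
Web: 1 × 16, A = 16 cm², y = 8 cm, Ī = 341.3333 cm⁴.
Top flange (beyond web): 4 × 1.2, A = 4.8 cm², y = 15.4 cm, Ī = 0.576 cm⁴.
Bottom flange (beyond web): 4 × 1.2, A = 4.8 cm², y = 0.6 cm, Ī = 0.576 cm⁴.
By symmetry the centroid is at mid-height, ȳ = 8 cm.
Transfer each piece to the centroidal x-axis using Ī + A·d² with d = y − 8:
  web: d = 0 cm → contributes +341.3333 cm⁴
  top flange (beyond web): d = 7.4 cm → contributes +263.424 cm⁴
  bottom flange (beyond web): d = -7.4 cm → contributes +263.424 cm⁴
Total I = 868.1813 cm⁴.
For the y-axis: x̄ = 1.4375 cm.
Repeating about the centroidal y-axis gives I_y = 51.63333 cm⁴.
Polar second moment: J = I_x + I_y = 919.8147 cm⁴.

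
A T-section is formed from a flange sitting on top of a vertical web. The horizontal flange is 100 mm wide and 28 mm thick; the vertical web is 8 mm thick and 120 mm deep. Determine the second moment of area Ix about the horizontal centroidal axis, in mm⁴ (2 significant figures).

Ix ≈ 5.2 × 10⁶ mm⁴

Split into non-overlapping primitives; take the origin at the lower-left of the bounding box.
Flange: 100 × 28, A = 2 800 mm², y = 134 mm, Ī = 182 933 mm⁴.
Web: 8 × 120, A = 960 mm², y = 60 mm, Ī = 1 152 000 mm⁴.
Centroid: ȳ = ΣA·y / ΣA = 115.1 mm.
Transfer each piece to the horizontal centroidal axis using Ī + A·d² with d = y − 115.1:
  flange: d = 18.89 mm → contributes +1 182 446 mm⁴
  web: d = -55.11 mm → contributes +4 067 245 mm⁴
Total I = 5 249 691 mm⁴.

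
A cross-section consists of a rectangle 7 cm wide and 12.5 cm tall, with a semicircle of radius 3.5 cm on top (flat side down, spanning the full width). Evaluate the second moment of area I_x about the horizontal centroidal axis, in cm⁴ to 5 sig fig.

Treat the section as a set of non-overlapping primitives; coordinates are from the bounding-box lower-left.
Rectangular body: 7 × 12.5, A = 87.5 cm², y = 6.25 cm, Ī = 1139.323 cm⁴.
Semicircular cap: semicircle r = 3.5, A = 19.24226 cm², y = 13.98545 cm, Ī = 16.4704 cm⁴.
Centroid: ȳ = ΣA·y / ΣA = 7.644456 cm.
Transfer each piece to the horizontal centroidal axis using Ī + A·d² with d = y − 7.644456:
  rectangular body: d = -1.394456 cm → contributes +1309.467 cm⁴
  semicircular cap: d = 6.34099 cm → contributes +790.1659 cm⁴
Total I = 2099.633 cm⁴.

I_x ≈ 2099.6 cm⁴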